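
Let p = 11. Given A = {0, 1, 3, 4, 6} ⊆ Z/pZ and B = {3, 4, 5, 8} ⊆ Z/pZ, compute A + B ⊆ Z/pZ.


Work in Z/11Z: reduce every sum a + b modulo 11.
Enumerate all 20 pairs:
a = 0: 0+3=3, 0+4=4, 0+5=5, 0+8=8
a = 1: 1+3=4, 1+4=5, 1+5=6, 1+8=9
a = 3: 3+3=6, 3+4=7, 3+5=8, 3+8=0
a = 4: 4+3=7, 4+4=8, 4+5=9, 4+8=1
a = 6: 6+3=9, 6+4=10, 6+5=0, 6+8=3
Distinct residues collected: {0, 1, 3, 4, 5, 6, 7, 8, 9, 10}
|A + B| = 10 (out of 11 total residues).

A + B = {0, 1, 3, 4, 5, 6, 7, 8, 9, 10}


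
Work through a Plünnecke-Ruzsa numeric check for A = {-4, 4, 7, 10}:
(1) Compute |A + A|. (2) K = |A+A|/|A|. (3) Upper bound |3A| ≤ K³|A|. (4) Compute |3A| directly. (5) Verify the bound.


|A| = 4.
Step 1: Compute A + A by enumerating all 16 pairs.
A + A = {-8, 0, 3, 6, 8, 11, 14, 17, 20}, so |A + A| = 9.
Step 2: Doubling constant K = |A + A|/|A| = 9/4 = 9/4 ≈ 2.2500.
Step 3: Plünnecke-Ruzsa gives |3A| ≤ K³·|A| = (2.2500)³ · 4 ≈ 45.5625.
Step 4: Compute 3A = A + A + A directly by enumerating all triples (a,b,c) ∈ A³; |3A| = 16.
Step 5: Check 16 ≤ 45.5625? Yes ✓.

K = 9/4, Plünnecke-Ruzsa bound K³|A| ≈ 45.5625, |3A| = 16, inequality holds.


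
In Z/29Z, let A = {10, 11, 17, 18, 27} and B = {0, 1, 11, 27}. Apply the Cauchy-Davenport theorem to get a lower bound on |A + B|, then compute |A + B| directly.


Cauchy-Davenport: |A + B| ≥ min(p, |A| + |B| - 1) for A, B nonempty in Z/pZ.
|A| = 5, |B| = 4, p = 29.
CD lower bound = min(29, 5 + 4 - 1) = min(29, 8) = 8.
Compute A + B mod 29 directly:
a = 10: 10+0=10, 10+1=11, 10+11=21, 10+27=8
a = 11: 11+0=11, 11+1=12, 11+11=22, 11+27=9
a = 17: 17+0=17, 17+1=18, 17+11=28, 17+27=15
a = 18: 18+0=18, 18+1=19, 18+11=0, 18+27=16
a = 27: 27+0=27, 27+1=28, 27+11=9, 27+27=25
A + B = {0, 8, 9, 10, 11, 12, 15, 16, 17, 18, 19, 21, 22, 25, 27, 28}, so |A + B| = 16.
Verify: 16 ≥ 8? Yes ✓.

CD lower bound = 8, actual |A + B| = 16.


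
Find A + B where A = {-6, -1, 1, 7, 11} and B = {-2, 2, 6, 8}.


A + B = {a + b : a ∈ A, b ∈ B}.
Enumerate all |A|·|B| = 5·4 = 20 pairs (a, b) and collect distinct sums.
a = -6: -6+-2=-8, -6+2=-4, -6+6=0, -6+8=2
a = -1: -1+-2=-3, -1+2=1, -1+6=5, -1+8=7
a = 1: 1+-2=-1, 1+2=3, 1+6=7, 1+8=9
a = 7: 7+-2=5, 7+2=9, 7+6=13, 7+8=15
a = 11: 11+-2=9, 11+2=13, 11+6=17, 11+8=19
Collecting distinct sums: A + B = {-8, -4, -3, -1, 0, 1, 2, 3, 5, 7, 9, 13, 15, 17, 19}
|A + B| = 15

A + B = {-8, -4, -3, -1, 0, 1, 2, 3, 5, 7, 9, 13, 15, 17, 19}


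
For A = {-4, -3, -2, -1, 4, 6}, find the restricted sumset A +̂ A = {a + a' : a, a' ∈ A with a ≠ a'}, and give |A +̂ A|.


Restricted sumset: A +̂ A = {a + a' : a ∈ A, a' ∈ A, a ≠ a'}.
Equivalently, take A + A and drop any sum 2a that is achievable ONLY as a + a for a ∈ A (i.e. sums representable only with equal summands).
Enumerate pairs (a, a') with a < a' (symmetric, so each unordered pair gives one sum; this covers all a ≠ a'):
  -4 + -3 = -7
  -4 + -2 = -6
  -4 + -1 = -5
  -4 + 4 = 0
  -4 + 6 = 2
  -3 + -2 = -5
  -3 + -1 = -4
  -3 + 4 = 1
  -3 + 6 = 3
  -2 + -1 = -3
  -2 + 4 = 2
  -2 + 6 = 4
  -1 + 4 = 3
  -1 + 6 = 5
  4 + 6 = 10
Collected distinct sums: {-7, -6, -5, -4, -3, 0, 1, 2, 3, 4, 5, 10}
|A +̂ A| = 12
(Reference bound: |A +̂ A| ≥ 2|A| - 3 for |A| ≥ 2, with |A| = 6 giving ≥ 9.)

|A +̂ A| = 12


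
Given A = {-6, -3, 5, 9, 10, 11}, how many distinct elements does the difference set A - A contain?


A - A = {a - a' : a, a' ∈ A}; |A| = 6.
Bounds: 2|A|-1 ≤ |A - A| ≤ |A|² - |A| + 1, i.e. 11 ≤ |A - A| ≤ 31.
Note: 0 ∈ A - A always (from a - a). The set is symmetric: if d ∈ A - A then -d ∈ A - A.
Enumerate nonzero differences d = a - a' with a > a' (then include -d):
Positive differences: {1, 2, 3, 4, 5, 6, 8, 11, 12, 13, 14, 15, 16, 17}
Full difference set: {0} ∪ (positive diffs) ∪ (negative diffs).
|A - A| = 1 + 2·14 = 29 (matches direct enumeration: 29).

|A - A| = 29


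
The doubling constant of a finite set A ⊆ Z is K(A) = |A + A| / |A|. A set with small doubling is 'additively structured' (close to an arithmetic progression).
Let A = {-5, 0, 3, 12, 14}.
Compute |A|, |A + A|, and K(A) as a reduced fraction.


|A| = 5.
Compute A + A by enumerating all 25 pairs.
A + A = {-10, -5, -2, 0, 3, 6, 7, 9, 12, 14, 15, 17, 24, 26, 28}, so |A + A| = 15.
K = |A + A| / |A| = 15/5 = 3/1 ≈ 3.0000.
Reference: AP of size 5 gives K = 9/5 ≈ 1.8000; a fully generic set of size 5 gives K ≈ 3.0000.

|A| = 5, |A + A| = 15, K = 15/5 = 3/1.


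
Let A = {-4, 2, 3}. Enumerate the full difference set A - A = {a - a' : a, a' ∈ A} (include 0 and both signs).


A - A = {a - a' : a, a' ∈ A}.
Compute a - a' for each ordered pair (a, a'):
a = -4: -4--4=0, -4-2=-6, -4-3=-7
a = 2: 2--4=6, 2-2=0, 2-3=-1
a = 3: 3--4=7, 3-2=1, 3-3=0
Collecting distinct values (and noting 0 appears from a-a):
A - A = {-7, -6, -1, 0, 1, 6, 7}
|A - A| = 7

A - A = {-7, -6, -1, 0, 1, 6, 7}


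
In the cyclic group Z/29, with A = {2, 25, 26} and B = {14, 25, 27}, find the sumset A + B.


Work in Z/29Z: reduce every sum a + b modulo 29.
Enumerate all 9 pairs:
a = 2: 2+14=16, 2+25=27, 2+27=0
a = 25: 25+14=10, 25+25=21, 25+27=23
a = 26: 26+14=11, 26+25=22, 26+27=24
Distinct residues collected: {0, 10, 11, 16, 21, 22, 23, 24, 27}
|A + B| = 9 (out of 29 total residues).

A + B = {0, 10, 11, 16, 21, 22, 23, 24, 27}


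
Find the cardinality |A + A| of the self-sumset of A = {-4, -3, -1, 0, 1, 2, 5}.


A + A = {a + a' : a, a' ∈ A}; |A| = 7.
General bounds: 2|A| - 1 ≤ |A + A| ≤ |A|(|A|+1)/2, i.e. 13 ≤ |A + A| ≤ 28.
Lower bound 2|A|-1 is attained iff A is an arithmetic progression.
Enumerate sums a + a' for a ≤ a' (symmetric, so this suffices):
a = -4: -4+-4=-8, -4+-3=-7, -4+-1=-5, -4+0=-4, -4+1=-3, -4+2=-2, -4+5=1
a = -3: -3+-3=-6, -3+-1=-4, -3+0=-3, -3+1=-2, -3+2=-1, -3+5=2
a = -1: -1+-1=-2, -1+0=-1, -1+1=0, -1+2=1, -1+5=4
a = 0: 0+0=0, 0+1=1, 0+2=2, 0+5=5
a = 1: 1+1=2, 1+2=3, 1+5=6
a = 2: 2+2=4, 2+5=7
a = 5: 5+5=10
Distinct sums: {-8, -7, -6, -5, -4, -3, -2, -1, 0, 1, 2, 3, 4, 5, 6, 7, 10}
|A + A| = 17

|A + A| = 17


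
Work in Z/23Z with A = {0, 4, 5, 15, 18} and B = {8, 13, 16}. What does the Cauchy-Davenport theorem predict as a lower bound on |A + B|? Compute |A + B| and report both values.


Cauchy-Davenport: |A + B| ≥ min(p, |A| + |B| - 1) for A, B nonempty in Z/pZ.
|A| = 5, |B| = 3, p = 23.
CD lower bound = min(23, 5 + 3 - 1) = min(23, 7) = 7.
Compute A + B mod 23 directly:
a = 0: 0+8=8, 0+13=13, 0+16=16
a = 4: 4+8=12, 4+13=17, 4+16=20
a = 5: 5+8=13, 5+13=18, 5+16=21
a = 15: 15+8=0, 15+13=5, 15+16=8
a = 18: 18+8=3, 18+13=8, 18+16=11
A + B = {0, 3, 5, 8, 11, 12, 13, 16, 17, 18, 20, 21}, so |A + B| = 12.
Verify: 12 ≥ 7? Yes ✓.

CD lower bound = 7, actual |A + B| = 12.


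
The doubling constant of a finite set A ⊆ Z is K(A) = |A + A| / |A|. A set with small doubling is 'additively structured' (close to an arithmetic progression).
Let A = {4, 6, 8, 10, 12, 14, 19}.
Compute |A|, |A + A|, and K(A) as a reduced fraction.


|A| = 7.
Compute A + A by enumerating all 49 pairs.
A + A = {8, 10, 12, 14, 16, 18, 20, 22, 23, 24, 25, 26, 27, 28, 29, 31, 33, 38}, so |A + A| = 18.
K = |A + A| / |A| = 18/7 (already in lowest terms) ≈ 2.5714.
Reference: AP of size 7 gives K = 13/7 ≈ 1.8571; a fully generic set of size 7 gives K ≈ 4.0000.

|A| = 7, |A + A| = 18, K = 18/7.


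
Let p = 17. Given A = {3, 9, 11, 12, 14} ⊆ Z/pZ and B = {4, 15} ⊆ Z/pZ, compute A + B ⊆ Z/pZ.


Work in Z/17Z: reduce every sum a + b modulo 17.
Enumerate all 10 pairs:
a = 3: 3+4=7, 3+15=1
a = 9: 9+4=13, 9+15=7
a = 11: 11+4=15, 11+15=9
a = 12: 12+4=16, 12+15=10
a = 14: 14+4=1, 14+15=12
Distinct residues collected: {1, 7, 9, 10, 12, 13, 15, 16}
|A + B| = 8 (out of 17 total residues).

A + B = {1, 7, 9, 10, 12, 13, 15, 16}


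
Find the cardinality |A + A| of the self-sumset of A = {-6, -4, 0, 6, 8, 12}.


A + A = {a + a' : a, a' ∈ A}; |A| = 6.
General bounds: 2|A| - 1 ≤ |A + A| ≤ |A|(|A|+1)/2, i.e. 11 ≤ |A + A| ≤ 21.
Lower bound 2|A|-1 is attained iff A is an arithmetic progression.
Enumerate sums a + a' for a ≤ a' (symmetric, so this suffices):
a = -6: -6+-6=-12, -6+-4=-10, -6+0=-6, -6+6=0, -6+8=2, -6+12=6
a = -4: -4+-4=-8, -4+0=-4, -4+6=2, -4+8=4, -4+12=8
a = 0: 0+0=0, 0+6=6, 0+8=8, 0+12=12
a = 6: 6+6=12, 6+8=14, 6+12=18
a = 8: 8+8=16, 8+12=20
a = 12: 12+12=24
Distinct sums: {-12, -10, -8, -6, -4, 0, 2, 4, 6, 8, 12, 14, 16, 18, 20, 24}
|A + A| = 16

|A + A| = 16


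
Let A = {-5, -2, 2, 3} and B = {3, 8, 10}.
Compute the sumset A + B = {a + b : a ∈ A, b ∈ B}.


A + B = {a + b : a ∈ A, b ∈ B}.
Enumerate all |A|·|B| = 4·3 = 12 pairs (a, b) and collect distinct sums.
a = -5: -5+3=-2, -5+8=3, -5+10=5
a = -2: -2+3=1, -2+8=6, -2+10=8
a = 2: 2+3=5, 2+8=10, 2+10=12
a = 3: 3+3=6, 3+8=11, 3+10=13
Collecting distinct sums: A + B = {-2, 1, 3, 5, 6, 8, 10, 11, 12, 13}
|A + B| = 10

A + B = {-2, 1, 3, 5, 6, 8, 10, 11, 12, 13}


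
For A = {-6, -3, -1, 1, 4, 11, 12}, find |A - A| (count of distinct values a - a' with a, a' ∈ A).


A - A = {a - a' : a, a' ∈ A}; |A| = 7.
Bounds: 2|A|-1 ≤ |A - A| ≤ |A|² - |A| + 1, i.e. 13 ≤ |A - A| ≤ 43.
Note: 0 ∈ A - A always (from a - a). The set is symmetric: if d ∈ A - A then -d ∈ A - A.
Enumerate nonzero differences d = a - a' with a > a' (then include -d):
Positive differences: {1, 2, 3, 4, 5, 7, 8, 10, 11, 12, 13, 14, 15, 17, 18}
Full difference set: {0} ∪ (positive diffs) ∪ (negative diffs).
|A - A| = 1 + 2·15 = 31 (matches direct enumeration: 31).

|A - A| = 31


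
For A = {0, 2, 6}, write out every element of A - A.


A - A = {a - a' : a, a' ∈ A}.
Compute a - a' for each ordered pair (a, a'):
a = 0: 0-0=0, 0-2=-2, 0-6=-6
a = 2: 2-0=2, 2-2=0, 2-6=-4
a = 6: 6-0=6, 6-2=4, 6-6=0
Collecting distinct values (and noting 0 appears from a-a):
A - A = {-6, -4, -2, 0, 2, 4, 6}
|A - A| = 7

A - A = {-6, -4, -2, 0, 2, 4, 6}


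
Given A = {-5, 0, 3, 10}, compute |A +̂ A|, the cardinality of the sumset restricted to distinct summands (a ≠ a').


Restricted sumset: A +̂ A = {a + a' : a ∈ A, a' ∈ A, a ≠ a'}.
Equivalently, take A + A and drop any sum 2a that is achievable ONLY as a + a for a ∈ A (i.e. sums representable only with equal summands).
Enumerate pairs (a, a') with a < a' (symmetric, so each unordered pair gives one sum; this covers all a ≠ a'):
  -5 + 0 = -5
  -5 + 3 = -2
  -5 + 10 = 5
  0 + 3 = 3
  0 + 10 = 10
  3 + 10 = 13
Collected distinct sums: {-5, -2, 3, 5, 10, 13}
|A +̂ A| = 6
(Reference bound: |A +̂ A| ≥ 2|A| - 3 for |A| ≥ 2, with |A| = 4 giving ≥ 5.)

|A +̂ A| = 6


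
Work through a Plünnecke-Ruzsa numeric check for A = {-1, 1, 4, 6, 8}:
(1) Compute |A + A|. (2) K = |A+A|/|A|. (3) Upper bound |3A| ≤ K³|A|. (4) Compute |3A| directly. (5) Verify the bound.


|A| = 5.
Step 1: Compute A + A by enumerating all 25 pairs.
A + A = {-2, 0, 2, 3, 5, 7, 8, 9, 10, 12, 14, 16}, so |A + A| = 12.
Step 2: Doubling constant K = |A + A|/|A| = 12/5 = 12/5 ≈ 2.4000.
Step 3: Plünnecke-Ruzsa gives |3A| ≤ K³·|A| = (2.4000)³ · 5 ≈ 69.1200.
Step 4: Compute 3A = A + A + A directly by enumerating all triples (a,b,c) ∈ A³; |3A| = 22.
Step 5: Check 22 ≤ 69.1200? Yes ✓.

K = 12/5, Plünnecke-Ruzsa bound K³|A| ≈ 69.1200, |3A| = 22, inequality holds.


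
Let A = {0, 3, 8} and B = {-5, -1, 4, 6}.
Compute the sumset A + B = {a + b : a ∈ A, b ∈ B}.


A + B = {a + b : a ∈ A, b ∈ B}.
Enumerate all |A|·|B| = 3·4 = 12 pairs (a, b) and collect distinct sums.
a = 0: 0+-5=-5, 0+-1=-1, 0+4=4, 0+6=6
a = 3: 3+-5=-2, 3+-1=2, 3+4=7, 3+6=9
a = 8: 8+-5=3, 8+-1=7, 8+4=12, 8+6=14
Collecting distinct sums: A + B = {-5, -2, -1, 2, 3, 4, 6, 7, 9, 12, 14}
|A + B| = 11

A + B = {-5, -2, -1, 2, 3, 4, 6, 7, 9, 12, 14}


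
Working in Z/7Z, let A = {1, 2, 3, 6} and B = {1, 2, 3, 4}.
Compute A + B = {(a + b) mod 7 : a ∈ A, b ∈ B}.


Work in Z/7Z: reduce every sum a + b modulo 7.
Enumerate all 16 pairs:
a = 1: 1+1=2, 1+2=3, 1+3=4, 1+4=5
a = 2: 2+1=3, 2+2=4, 2+3=5, 2+4=6
a = 3: 3+1=4, 3+2=5, 3+3=6, 3+4=0
a = 6: 6+1=0, 6+2=1, 6+3=2, 6+4=3
Distinct residues collected: {0, 1, 2, 3, 4, 5, 6}
|A + B| = 7 (out of 7 total residues).

A + B = {0, 1, 2, 3, 4, 5, 6}


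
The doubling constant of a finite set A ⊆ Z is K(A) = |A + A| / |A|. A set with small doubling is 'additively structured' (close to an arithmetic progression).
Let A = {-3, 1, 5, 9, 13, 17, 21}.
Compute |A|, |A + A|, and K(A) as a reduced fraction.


|A| = 7.
Compute A + A by enumerating all 49 pairs.
A + A = {-6, -2, 2, 6, 10, 14, 18, 22, 26, 30, 34, 38, 42}, so |A + A| = 13.
K = |A + A| / |A| = 13/7 (already in lowest terms) ≈ 1.8571.
Reference: AP of size 7 gives K = 13/7 ≈ 1.8571; a fully generic set of size 7 gives K ≈ 4.0000.

|A| = 7, |A + A| = 13, K = 13/7.


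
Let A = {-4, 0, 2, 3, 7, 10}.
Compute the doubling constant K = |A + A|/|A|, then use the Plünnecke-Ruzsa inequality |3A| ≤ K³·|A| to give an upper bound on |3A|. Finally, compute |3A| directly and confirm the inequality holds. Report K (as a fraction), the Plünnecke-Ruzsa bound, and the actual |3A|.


|A| = 6.
Step 1: Compute A + A by enumerating all 36 pairs.
A + A = {-8, -4, -2, -1, 0, 2, 3, 4, 5, 6, 7, 9, 10, 12, 13, 14, 17, 20}, so |A + A| = 18.
Step 2: Doubling constant K = |A + A|/|A| = 18/6 = 18/6 ≈ 3.0000.
Step 3: Plünnecke-Ruzsa gives |3A| ≤ K³·|A| = (3.0000)³ · 6 ≈ 162.0000.
Step 4: Compute 3A = A + A + A directly by enumerating all triples (a,b,c) ∈ A³; |3A| = 33.
Step 5: Check 33 ≤ 162.0000? Yes ✓.

K = 18/6, Plünnecke-Ruzsa bound K³|A| ≈ 162.0000, |3A| = 33, inequality holds.


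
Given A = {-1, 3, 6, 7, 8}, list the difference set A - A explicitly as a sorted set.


A - A = {a - a' : a, a' ∈ A}.
Compute a - a' for each ordered pair (a, a'):
a = -1: -1--1=0, -1-3=-4, -1-6=-7, -1-7=-8, -1-8=-9
a = 3: 3--1=4, 3-3=0, 3-6=-3, 3-7=-4, 3-8=-5
a = 6: 6--1=7, 6-3=3, 6-6=0, 6-7=-1, 6-8=-2
a = 7: 7--1=8, 7-3=4, 7-6=1, 7-7=0, 7-8=-1
a = 8: 8--1=9, 8-3=5, 8-6=2, 8-7=1, 8-8=0
Collecting distinct values (and noting 0 appears from a-a):
A - A = {-9, -8, -7, -5, -4, -3, -2, -1, 0, 1, 2, 3, 4, 5, 7, 8, 9}
|A - A| = 17

A - A = {-9, -8, -7, -5, -4, -3, -2, -1, 0, 1, 2, 3, 4, 5, 7, 8, 9}


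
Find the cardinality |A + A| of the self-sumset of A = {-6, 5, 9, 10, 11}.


A + A = {a + a' : a, a' ∈ A}; |A| = 5.
General bounds: 2|A| - 1 ≤ |A + A| ≤ |A|(|A|+1)/2, i.e. 9 ≤ |A + A| ≤ 15.
Lower bound 2|A|-1 is attained iff A is an arithmetic progression.
Enumerate sums a + a' for a ≤ a' (symmetric, so this suffices):
a = -6: -6+-6=-12, -6+5=-1, -6+9=3, -6+10=4, -6+11=5
a = 5: 5+5=10, 5+9=14, 5+10=15, 5+11=16
a = 9: 9+9=18, 9+10=19, 9+11=20
a = 10: 10+10=20, 10+11=21
a = 11: 11+11=22
Distinct sums: {-12, -1, 3, 4, 5, 10, 14, 15, 16, 18, 19, 20, 21, 22}
|A + A| = 14

|A + A| = 14


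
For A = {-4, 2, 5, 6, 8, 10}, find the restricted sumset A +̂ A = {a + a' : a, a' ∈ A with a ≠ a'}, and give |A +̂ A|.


Restricted sumset: A +̂ A = {a + a' : a ∈ A, a' ∈ A, a ≠ a'}.
Equivalently, take A + A and drop any sum 2a that is achievable ONLY as a + a for a ∈ A (i.e. sums representable only with equal summands).
Enumerate pairs (a, a') with a < a' (symmetric, so each unordered pair gives one sum; this covers all a ≠ a'):
  -4 + 2 = -2
  -4 + 5 = 1
  -4 + 6 = 2
  -4 + 8 = 4
  -4 + 10 = 6
  2 + 5 = 7
  2 + 6 = 8
  2 + 8 = 10
  2 + 10 = 12
  5 + 6 = 11
  5 + 8 = 13
  5 + 10 = 15
  6 + 8 = 14
  6 + 10 = 16
  8 + 10 = 18
Collected distinct sums: {-2, 1, 2, 4, 6, 7, 8, 10, 11, 12, 13, 14, 15, 16, 18}
|A +̂ A| = 15
(Reference bound: |A +̂ A| ≥ 2|A| - 3 for |A| ≥ 2, with |A| = 6 giving ≥ 9.)

|A +̂ A| = 15


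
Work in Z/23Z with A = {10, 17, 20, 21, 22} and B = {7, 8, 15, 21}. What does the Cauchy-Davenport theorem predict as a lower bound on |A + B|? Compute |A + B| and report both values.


Cauchy-Davenport: |A + B| ≥ min(p, |A| + |B| - 1) for A, B nonempty in Z/pZ.
|A| = 5, |B| = 4, p = 23.
CD lower bound = min(23, 5 + 4 - 1) = min(23, 8) = 8.
Compute A + B mod 23 directly:
a = 10: 10+7=17, 10+8=18, 10+15=2, 10+21=8
a = 17: 17+7=1, 17+8=2, 17+15=9, 17+21=15
a = 20: 20+7=4, 20+8=5, 20+15=12, 20+21=18
a = 21: 21+7=5, 21+8=6, 21+15=13, 21+21=19
a = 22: 22+7=6, 22+8=7, 22+15=14, 22+21=20
A + B = {1, 2, 4, 5, 6, 7, 8, 9, 12, 13, 14, 15, 17, 18, 19, 20}, so |A + B| = 16.
Verify: 16 ≥ 8? Yes ✓.

CD lower bound = 8, actual |A + B| = 16.


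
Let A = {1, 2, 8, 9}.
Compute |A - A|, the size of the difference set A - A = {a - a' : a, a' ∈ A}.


A - A = {a - a' : a, a' ∈ A}; |A| = 4.
Bounds: 2|A|-1 ≤ |A - A| ≤ |A|² - |A| + 1, i.e. 7 ≤ |A - A| ≤ 13.
Note: 0 ∈ A - A always (from a - a). The set is symmetric: if d ∈ A - A then -d ∈ A - A.
Enumerate nonzero differences d = a - a' with a > a' (then include -d):
Positive differences: {1, 6, 7, 8}
Full difference set: {0} ∪ (positive diffs) ∪ (negative diffs).
|A - A| = 1 + 2·4 = 9 (matches direct enumeration: 9).

|A - A| = 9


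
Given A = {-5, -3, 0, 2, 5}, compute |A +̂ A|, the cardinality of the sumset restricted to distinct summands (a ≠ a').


Restricted sumset: A +̂ A = {a + a' : a ∈ A, a' ∈ A, a ≠ a'}.
Equivalently, take A + A and drop any sum 2a that is achievable ONLY as a + a for a ∈ A (i.e. sums representable only with equal summands).
Enumerate pairs (a, a') with a < a' (symmetric, so each unordered pair gives one sum; this covers all a ≠ a'):
  -5 + -3 = -8
  -5 + 0 = -5
  -5 + 2 = -3
  -5 + 5 = 0
  -3 + 0 = -3
  -3 + 2 = -1
  -3 + 5 = 2
  0 + 2 = 2
  0 + 5 = 5
  2 + 5 = 7
Collected distinct sums: {-8, -5, -3, -1, 0, 2, 5, 7}
|A +̂ A| = 8
(Reference bound: |A +̂ A| ≥ 2|A| - 3 for |A| ≥ 2, with |A| = 5 giving ≥ 7.)

|A +̂ A| = 8


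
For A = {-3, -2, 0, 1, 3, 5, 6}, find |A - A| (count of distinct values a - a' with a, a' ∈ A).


A - A = {a - a' : a, a' ∈ A}; |A| = 7.
Bounds: 2|A|-1 ≤ |A - A| ≤ |A|² - |A| + 1, i.e. 13 ≤ |A - A| ≤ 43.
Note: 0 ∈ A - A always (from a - a). The set is symmetric: if d ∈ A - A then -d ∈ A - A.
Enumerate nonzero differences d = a - a' with a > a' (then include -d):
Positive differences: {1, 2, 3, 4, 5, 6, 7, 8, 9}
Full difference set: {0} ∪ (positive diffs) ∪ (negative diffs).
|A - A| = 1 + 2·9 = 19 (matches direct enumeration: 19).

|A - A| = 19


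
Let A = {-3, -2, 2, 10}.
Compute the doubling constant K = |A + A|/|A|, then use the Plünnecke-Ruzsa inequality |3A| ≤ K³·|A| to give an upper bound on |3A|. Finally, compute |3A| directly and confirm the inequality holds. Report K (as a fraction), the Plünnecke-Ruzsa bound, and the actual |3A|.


|A| = 4.
Step 1: Compute A + A by enumerating all 16 pairs.
A + A = {-6, -5, -4, -1, 0, 4, 7, 8, 12, 20}, so |A + A| = 10.
Step 2: Doubling constant K = |A + A|/|A| = 10/4 = 10/4 ≈ 2.5000.
Step 3: Plünnecke-Ruzsa gives |3A| ≤ K³·|A| = (2.5000)³ · 4 ≈ 62.5000.
Step 4: Compute 3A = A + A + A directly by enumerating all triples (a,b,c) ∈ A³; |3A| = 19.
Step 5: Check 19 ≤ 62.5000? Yes ✓.

K = 10/4, Plünnecke-Ruzsa bound K³|A| ≈ 62.5000, |3A| = 19, inequality holds.


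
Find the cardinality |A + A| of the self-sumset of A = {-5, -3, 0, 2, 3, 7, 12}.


A + A = {a + a' : a, a' ∈ A}; |A| = 7.
General bounds: 2|A| - 1 ≤ |A + A| ≤ |A|(|A|+1)/2, i.e. 13 ≤ |A + A| ≤ 28.
Lower bound 2|A|-1 is attained iff A is an arithmetic progression.
Enumerate sums a + a' for a ≤ a' (symmetric, so this suffices):
a = -5: -5+-5=-10, -5+-3=-8, -5+0=-5, -5+2=-3, -5+3=-2, -5+7=2, -5+12=7
a = -3: -3+-3=-6, -3+0=-3, -3+2=-1, -3+3=0, -3+7=4, -3+12=9
a = 0: 0+0=0, 0+2=2, 0+3=3, 0+7=7, 0+12=12
a = 2: 2+2=4, 2+3=5, 2+7=9, 2+12=14
a = 3: 3+3=6, 3+7=10, 3+12=15
a = 7: 7+7=14, 7+12=19
a = 12: 12+12=24
Distinct sums: {-10, -8, -6, -5, -3, -2, -1, 0, 2, 3, 4, 5, 6, 7, 9, 10, 12, 14, 15, 19, 24}
|A + A| = 21

|A + A| = 21


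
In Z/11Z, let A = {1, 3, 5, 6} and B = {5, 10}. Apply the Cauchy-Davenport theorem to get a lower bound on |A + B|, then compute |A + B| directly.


Cauchy-Davenport: |A + B| ≥ min(p, |A| + |B| - 1) for A, B nonempty in Z/pZ.
|A| = 4, |B| = 2, p = 11.
CD lower bound = min(11, 4 + 2 - 1) = min(11, 5) = 5.
Compute A + B mod 11 directly:
a = 1: 1+5=6, 1+10=0
a = 3: 3+5=8, 3+10=2
a = 5: 5+5=10, 5+10=4
a = 6: 6+5=0, 6+10=5
A + B = {0, 2, 4, 5, 6, 8, 10}, so |A + B| = 7.
Verify: 7 ≥ 5? Yes ✓.

CD lower bound = 5, actual |A + B| = 7.


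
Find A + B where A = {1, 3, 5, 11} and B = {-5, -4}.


A + B = {a + b : a ∈ A, b ∈ B}.
Enumerate all |A|·|B| = 4·2 = 8 pairs (a, b) and collect distinct sums.
a = 1: 1+-5=-4, 1+-4=-3
a = 3: 3+-5=-2, 3+-4=-1
a = 5: 5+-5=0, 5+-4=1
a = 11: 11+-5=6, 11+-4=7
Collecting distinct sums: A + B = {-4, -3, -2, -1, 0, 1, 6, 7}
|A + B| = 8

A + B = {-4, -3, -2, -1, 0, 1, 6, 7}


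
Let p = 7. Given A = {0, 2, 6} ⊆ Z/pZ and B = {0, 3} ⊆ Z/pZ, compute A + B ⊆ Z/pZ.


Work in Z/7Z: reduce every sum a + b modulo 7.
Enumerate all 6 pairs:
a = 0: 0+0=0, 0+3=3
a = 2: 2+0=2, 2+3=5
a = 6: 6+0=6, 6+3=2
Distinct residues collected: {0, 2, 3, 5, 6}
|A + B| = 5 (out of 7 total residues).

A + B = {0, 2, 3, 5, 6}


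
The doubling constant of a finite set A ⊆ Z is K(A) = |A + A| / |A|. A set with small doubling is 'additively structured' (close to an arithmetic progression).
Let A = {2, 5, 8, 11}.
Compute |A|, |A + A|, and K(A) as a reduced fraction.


|A| = 4.
Compute A + A by enumerating all 16 pairs.
A + A = {4, 7, 10, 13, 16, 19, 22}, so |A + A| = 7.
K = |A + A| / |A| = 7/4 (already in lowest terms) ≈ 1.7500.
Reference: AP of size 4 gives K = 7/4 ≈ 1.7500; a fully generic set of size 4 gives K ≈ 2.5000.

|A| = 4, |A + A| = 7, K = 7/4.


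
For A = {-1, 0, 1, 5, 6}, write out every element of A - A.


A - A = {a - a' : a, a' ∈ A}.
Compute a - a' for each ordered pair (a, a'):
a = -1: -1--1=0, -1-0=-1, -1-1=-2, -1-5=-6, -1-6=-7
a = 0: 0--1=1, 0-0=0, 0-1=-1, 0-5=-5, 0-6=-6
a = 1: 1--1=2, 1-0=1, 1-1=0, 1-5=-4, 1-6=-5
a = 5: 5--1=6, 5-0=5, 5-1=4, 5-5=0, 5-6=-1
a = 6: 6--1=7, 6-0=6, 6-1=5, 6-5=1, 6-6=0
Collecting distinct values (and noting 0 appears from a-a):
A - A = {-7, -6, -5, -4, -2, -1, 0, 1, 2, 4, 5, 6, 7}
|A - A| = 13

A - A = {-7, -6, -5, -4, -2, -1, 0, 1, 2, 4, 5, 6, 7}


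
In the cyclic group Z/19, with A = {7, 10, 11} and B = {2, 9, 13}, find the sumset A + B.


Work in Z/19Z: reduce every sum a + b modulo 19.
Enumerate all 9 pairs:
a = 7: 7+2=9, 7+9=16, 7+13=1
a = 10: 10+2=12, 10+9=0, 10+13=4
a = 11: 11+2=13, 11+9=1, 11+13=5
Distinct residues collected: {0, 1, 4, 5, 9, 12, 13, 16}
|A + B| = 8 (out of 19 total residues).

A + B = {0, 1, 4, 5, 9, 12, 13, 16}


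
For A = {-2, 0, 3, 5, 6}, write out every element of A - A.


A - A = {a - a' : a, a' ∈ A}.
Compute a - a' for each ordered pair (a, a'):
a = -2: -2--2=0, -2-0=-2, -2-3=-5, -2-5=-7, -2-6=-8
a = 0: 0--2=2, 0-0=0, 0-3=-3, 0-5=-5, 0-6=-6
a = 3: 3--2=5, 3-0=3, 3-3=0, 3-5=-2, 3-6=-3
a = 5: 5--2=7, 5-0=5, 5-3=2, 5-5=0, 5-6=-1
a = 6: 6--2=8, 6-0=6, 6-3=3, 6-5=1, 6-6=0
Collecting distinct values (and noting 0 appears from a-a):
A - A = {-8, -7, -6, -5, -3, -2, -1, 0, 1, 2, 3, 5, 6, 7, 8}
|A - A| = 15

A - A = {-8, -7, -6, -5, -3, -2, -1, 0, 1, 2, 3, 5, 6, 7, 8}


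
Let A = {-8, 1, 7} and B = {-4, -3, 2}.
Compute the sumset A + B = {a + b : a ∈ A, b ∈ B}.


A + B = {a + b : a ∈ A, b ∈ B}.
Enumerate all |A|·|B| = 3·3 = 9 pairs (a, b) and collect distinct sums.
a = -8: -8+-4=-12, -8+-3=-11, -8+2=-6
a = 1: 1+-4=-3, 1+-3=-2, 1+2=3
a = 7: 7+-4=3, 7+-3=4, 7+2=9
Collecting distinct sums: A + B = {-12, -11, -6, -3, -2, 3, 4, 9}
|A + B| = 8

A + B = {-12, -11, -6, -3, -2, 3, 4, 9}


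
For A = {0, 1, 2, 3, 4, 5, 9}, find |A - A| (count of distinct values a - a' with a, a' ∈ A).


A - A = {a - a' : a, a' ∈ A}; |A| = 7.
Bounds: 2|A|-1 ≤ |A - A| ≤ |A|² - |A| + 1, i.e. 13 ≤ |A - A| ≤ 43.
Note: 0 ∈ A - A always (from a - a). The set is symmetric: if d ∈ A - A then -d ∈ A - A.
Enumerate nonzero differences d = a - a' with a > a' (then include -d):
Positive differences: {1, 2, 3, 4, 5, 6, 7, 8, 9}
Full difference set: {0} ∪ (positive diffs) ∪ (negative diffs).
|A - A| = 1 + 2·9 = 19 (matches direct enumeration: 19).

|A - A| = 19


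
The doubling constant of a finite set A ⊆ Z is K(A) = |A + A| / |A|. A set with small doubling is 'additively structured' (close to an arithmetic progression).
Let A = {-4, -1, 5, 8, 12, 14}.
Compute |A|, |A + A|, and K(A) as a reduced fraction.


|A| = 6.
Compute A + A by enumerating all 36 pairs.
A + A = {-8, -5, -2, 1, 4, 7, 8, 10, 11, 13, 16, 17, 19, 20, 22, 24, 26, 28}, so |A + A| = 18.
K = |A + A| / |A| = 18/6 = 3/1 ≈ 3.0000.
Reference: AP of size 6 gives K = 11/6 ≈ 1.8333; a fully generic set of size 6 gives K ≈ 3.5000.

|A| = 6, |A + A| = 18, K = 18/6 = 3/1.


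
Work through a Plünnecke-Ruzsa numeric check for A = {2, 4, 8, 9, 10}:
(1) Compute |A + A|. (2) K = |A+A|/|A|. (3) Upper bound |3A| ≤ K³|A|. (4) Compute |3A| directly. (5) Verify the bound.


|A| = 5.
Step 1: Compute A + A by enumerating all 25 pairs.
A + A = {4, 6, 8, 10, 11, 12, 13, 14, 16, 17, 18, 19, 20}, so |A + A| = 13.
Step 2: Doubling constant K = |A + A|/|A| = 13/5 = 13/5 ≈ 2.6000.
Step 3: Plünnecke-Ruzsa gives |3A| ≤ K³·|A| = (2.6000)³ · 5 ≈ 87.8800.
Step 4: Compute 3A = A + A + A directly by enumerating all triples (a,b,c) ∈ A³; |3A| = 22.
Step 5: Check 22 ≤ 87.8800? Yes ✓.

K = 13/5, Plünnecke-Ruzsa bound K³|A| ≈ 87.8800, |3A| = 22, inequality holds.


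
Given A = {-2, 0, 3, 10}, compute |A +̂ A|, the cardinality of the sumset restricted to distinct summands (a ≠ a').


Restricted sumset: A +̂ A = {a + a' : a ∈ A, a' ∈ A, a ≠ a'}.
Equivalently, take A + A and drop any sum 2a that is achievable ONLY as a + a for a ∈ A (i.e. sums representable only with equal summands).
Enumerate pairs (a, a') with a < a' (symmetric, so each unordered pair gives one sum; this covers all a ≠ a'):
  -2 + 0 = -2
  -2 + 3 = 1
  -2 + 10 = 8
  0 + 3 = 3
  0 + 10 = 10
  3 + 10 = 13
Collected distinct sums: {-2, 1, 3, 8, 10, 13}
|A +̂ A| = 6
(Reference bound: |A +̂ A| ≥ 2|A| - 3 for |A| ≥ 2, with |A| = 4 giving ≥ 5.)

|A +̂ A| = 6


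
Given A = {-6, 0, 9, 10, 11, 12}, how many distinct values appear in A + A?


A + A = {a + a' : a, a' ∈ A}; |A| = 6.
General bounds: 2|A| - 1 ≤ |A + A| ≤ |A|(|A|+1)/2, i.e. 11 ≤ |A + A| ≤ 21.
Lower bound 2|A|-1 is attained iff A is an arithmetic progression.
Enumerate sums a + a' for a ≤ a' (symmetric, so this suffices):
a = -6: -6+-6=-12, -6+0=-6, -6+9=3, -6+10=4, -6+11=5, -6+12=6
a = 0: 0+0=0, 0+9=9, 0+10=10, 0+11=11, 0+12=12
a = 9: 9+9=18, 9+10=19, 9+11=20, 9+12=21
a = 10: 10+10=20, 10+11=21, 10+12=22
a = 11: 11+11=22, 11+12=23
a = 12: 12+12=24
Distinct sums: {-12, -6, 0, 3, 4, 5, 6, 9, 10, 11, 12, 18, 19, 20, 21, 22, 23, 24}
|A + A| = 18

|A + A| = 18


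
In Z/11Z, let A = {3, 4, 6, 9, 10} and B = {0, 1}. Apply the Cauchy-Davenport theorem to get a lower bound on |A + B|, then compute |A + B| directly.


Cauchy-Davenport: |A + B| ≥ min(p, |A| + |B| - 1) for A, B nonempty in Z/pZ.
|A| = 5, |B| = 2, p = 11.
CD lower bound = min(11, 5 + 2 - 1) = min(11, 6) = 6.
Compute A + B mod 11 directly:
a = 3: 3+0=3, 3+1=4
a = 4: 4+0=4, 4+1=5
a = 6: 6+0=6, 6+1=7
a = 9: 9+0=9, 9+1=10
a = 10: 10+0=10, 10+1=0
A + B = {0, 3, 4, 5, 6, 7, 9, 10}, so |A + B| = 8.
Verify: 8 ≥ 6? Yes ✓.

CD lower bound = 6, actual |A + B| = 8.


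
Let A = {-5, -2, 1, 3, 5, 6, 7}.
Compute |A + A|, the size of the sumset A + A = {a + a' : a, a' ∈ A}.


A + A = {a + a' : a, a' ∈ A}; |A| = 7.
General bounds: 2|A| - 1 ≤ |A + A| ≤ |A|(|A|+1)/2, i.e. 13 ≤ |A + A| ≤ 28.
Lower bound 2|A|-1 is attained iff A is an arithmetic progression.
Enumerate sums a + a' for a ≤ a' (symmetric, so this suffices):
a = -5: -5+-5=-10, -5+-2=-7, -5+1=-4, -5+3=-2, -5+5=0, -5+6=1, -5+7=2
a = -2: -2+-2=-4, -2+1=-1, -2+3=1, -2+5=3, -2+6=4, -2+7=5
a = 1: 1+1=2, 1+3=4, 1+5=6, 1+6=7, 1+7=8
a = 3: 3+3=6, 3+5=8, 3+6=9, 3+7=10
a = 5: 5+5=10, 5+6=11, 5+7=12
a = 6: 6+6=12, 6+7=13
a = 7: 7+7=14
Distinct sums: {-10, -7, -4, -2, -1, 0, 1, 2, 3, 4, 5, 6, 7, 8, 9, 10, 11, 12, 13, 14}
|A + A| = 20

|A + A| = 20


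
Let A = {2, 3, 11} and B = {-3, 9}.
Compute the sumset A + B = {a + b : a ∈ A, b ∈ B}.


A + B = {a + b : a ∈ A, b ∈ B}.
Enumerate all |A|·|B| = 3·2 = 6 pairs (a, b) and collect distinct sums.
a = 2: 2+-3=-1, 2+9=11
a = 3: 3+-3=0, 3+9=12
a = 11: 11+-3=8, 11+9=20
Collecting distinct sums: A + B = {-1, 0, 8, 11, 12, 20}
|A + B| = 6

A + B = {-1, 0, 8, 11, 12, 20}


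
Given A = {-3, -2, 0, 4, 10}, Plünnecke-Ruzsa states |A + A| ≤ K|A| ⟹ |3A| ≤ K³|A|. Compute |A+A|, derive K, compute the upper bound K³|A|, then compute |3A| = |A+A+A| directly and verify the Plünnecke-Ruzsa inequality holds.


|A| = 5.
Step 1: Compute A + A by enumerating all 25 pairs.
A + A = {-6, -5, -4, -3, -2, 0, 1, 2, 4, 7, 8, 10, 14, 20}, so |A + A| = 14.
Step 2: Doubling constant K = |A + A|/|A| = 14/5 = 14/5 ≈ 2.8000.
Step 3: Plünnecke-Ruzsa gives |3A| ≤ K³·|A| = (2.8000)³ · 5 ≈ 109.7600.
Step 4: Compute 3A = A + A + A directly by enumerating all triples (a,b,c) ∈ A³; |3A| = 26.
Step 5: Check 26 ≤ 109.7600? Yes ✓.

K = 14/5, Plünnecke-Ruzsa bound K³|A| ≈ 109.7600, |3A| = 26, inequality holds.


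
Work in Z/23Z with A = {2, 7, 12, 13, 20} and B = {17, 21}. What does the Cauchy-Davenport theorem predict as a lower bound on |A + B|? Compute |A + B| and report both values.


Cauchy-Davenport: |A + B| ≥ min(p, |A| + |B| - 1) for A, B nonempty in Z/pZ.
|A| = 5, |B| = 2, p = 23.
CD lower bound = min(23, 5 + 2 - 1) = min(23, 6) = 6.
Compute A + B mod 23 directly:
a = 2: 2+17=19, 2+21=0
a = 7: 7+17=1, 7+21=5
a = 12: 12+17=6, 12+21=10
a = 13: 13+17=7, 13+21=11
a = 20: 20+17=14, 20+21=18
A + B = {0, 1, 5, 6, 7, 10, 11, 14, 18, 19}, so |A + B| = 10.
Verify: 10 ≥ 6? Yes ✓.

CD lower bound = 6, actual |A + B| = 10.


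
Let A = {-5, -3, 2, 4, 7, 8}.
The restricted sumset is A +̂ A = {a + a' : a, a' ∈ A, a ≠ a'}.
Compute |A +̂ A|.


Restricted sumset: A +̂ A = {a + a' : a ∈ A, a' ∈ A, a ≠ a'}.
Equivalently, take A + A and drop any sum 2a that is achievable ONLY as a + a for a ∈ A (i.e. sums representable only with equal summands).
Enumerate pairs (a, a') with a < a' (symmetric, so each unordered pair gives one sum; this covers all a ≠ a'):
  -5 + -3 = -8
  -5 + 2 = -3
  -5 + 4 = -1
  -5 + 7 = 2
  -5 + 8 = 3
  -3 + 2 = -1
  -3 + 4 = 1
  -3 + 7 = 4
  -3 + 8 = 5
  2 + 4 = 6
  2 + 7 = 9
  2 + 8 = 10
  4 + 7 = 11
  4 + 8 = 12
  7 + 8 = 15
Collected distinct sums: {-8, -3, -1, 1, 2, 3, 4, 5, 6, 9, 10, 11, 12, 15}
|A +̂ A| = 14
(Reference bound: |A +̂ A| ≥ 2|A| - 3 for |A| ≥ 2, with |A| = 6 giving ≥ 9.)

|A +̂ A| = 14


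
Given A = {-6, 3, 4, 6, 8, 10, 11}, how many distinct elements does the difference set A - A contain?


A - A = {a - a' : a, a' ∈ A}; |A| = 7.
Bounds: 2|A|-1 ≤ |A - A| ≤ |A|² - |A| + 1, i.e. 13 ≤ |A - A| ≤ 43.
Note: 0 ∈ A - A always (from a - a). The set is symmetric: if d ∈ A - A then -d ∈ A - A.
Enumerate nonzero differences d = a - a' with a > a' (then include -d):
Positive differences: {1, 2, 3, 4, 5, 6, 7, 8, 9, 10, 12, 14, 16, 17}
Full difference set: {0} ∪ (positive diffs) ∪ (negative diffs).
|A - A| = 1 + 2·14 = 29 (matches direct enumeration: 29).

|A - A| = 29


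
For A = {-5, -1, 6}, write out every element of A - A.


A - A = {a - a' : a, a' ∈ A}.
Compute a - a' for each ordered pair (a, a'):
a = -5: -5--5=0, -5--1=-4, -5-6=-11
a = -1: -1--5=4, -1--1=0, -1-6=-7
a = 6: 6--5=11, 6--1=7, 6-6=0
Collecting distinct values (and noting 0 appears from a-a):
A - A = {-11, -7, -4, 0, 4, 7, 11}
|A - A| = 7

A - A = {-11, -7, -4, 0, 4, 7, 11}


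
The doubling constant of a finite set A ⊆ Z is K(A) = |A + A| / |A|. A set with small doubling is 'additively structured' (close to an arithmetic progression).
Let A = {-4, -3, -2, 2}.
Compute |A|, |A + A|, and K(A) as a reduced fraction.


|A| = 4.
Compute A + A by enumerating all 16 pairs.
A + A = {-8, -7, -6, -5, -4, -2, -1, 0, 4}, so |A + A| = 9.
K = |A + A| / |A| = 9/4 (already in lowest terms) ≈ 2.2500.
Reference: AP of size 4 gives K = 7/4 ≈ 1.7500; a fully generic set of size 4 gives K ≈ 2.5000.

|A| = 4, |A + A| = 9, K = 9/4.


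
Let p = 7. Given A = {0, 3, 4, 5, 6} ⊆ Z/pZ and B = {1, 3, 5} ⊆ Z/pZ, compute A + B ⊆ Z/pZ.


Work in Z/7Z: reduce every sum a + b modulo 7.
Enumerate all 15 pairs:
a = 0: 0+1=1, 0+3=3, 0+5=5
a = 3: 3+1=4, 3+3=6, 3+5=1
a = 4: 4+1=5, 4+3=0, 4+5=2
a = 5: 5+1=6, 5+3=1, 5+5=3
a = 6: 6+1=0, 6+3=2, 6+5=4
Distinct residues collected: {0, 1, 2, 3, 4, 5, 6}
|A + B| = 7 (out of 7 total residues).

A + B = {0, 1, 2, 3, 4, 5, 6}


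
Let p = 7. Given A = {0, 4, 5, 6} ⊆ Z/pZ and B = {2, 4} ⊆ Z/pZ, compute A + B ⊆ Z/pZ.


Work in Z/7Z: reduce every sum a + b modulo 7.
Enumerate all 8 pairs:
a = 0: 0+2=2, 0+4=4
a = 4: 4+2=6, 4+4=1
a = 5: 5+2=0, 5+4=2
a = 6: 6+2=1, 6+4=3
Distinct residues collected: {0, 1, 2, 3, 4, 6}
|A + B| = 6 (out of 7 total residues).

A + B = {0, 1, 2, 3, 4, 6}


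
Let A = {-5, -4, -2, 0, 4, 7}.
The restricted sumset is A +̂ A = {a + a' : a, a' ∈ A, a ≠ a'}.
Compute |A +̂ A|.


Restricted sumset: A +̂ A = {a + a' : a ∈ A, a' ∈ A, a ≠ a'}.
Equivalently, take A + A and drop any sum 2a that is achievable ONLY as a + a for a ∈ A (i.e. sums representable only with equal summands).
Enumerate pairs (a, a') with a < a' (symmetric, so each unordered pair gives one sum; this covers all a ≠ a'):
  -5 + -4 = -9
  -5 + -2 = -7
  -5 + 0 = -5
  -5 + 4 = -1
  -5 + 7 = 2
  -4 + -2 = -6
  -4 + 0 = -4
  -4 + 4 = 0
  -4 + 7 = 3
  -2 + 0 = -2
  -2 + 4 = 2
  -2 + 7 = 5
  0 + 4 = 4
  0 + 7 = 7
  4 + 7 = 11
Collected distinct sums: {-9, -7, -6, -5, -4, -2, -1, 0, 2, 3, 4, 5, 7, 11}
|A +̂ A| = 14
(Reference bound: |A +̂ A| ≥ 2|A| - 3 for |A| ≥ 2, with |A| = 6 giving ≥ 9.)

|A +̂ A| = 14


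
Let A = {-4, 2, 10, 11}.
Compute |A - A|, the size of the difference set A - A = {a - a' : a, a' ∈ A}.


A - A = {a - a' : a, a' ∈ A}; |A| = 4.
Bounds: 2|A|-1 ≤ |A - A| ≤ |A|² - |A| + 1, i.e. 7 ≤ |A - A| ≤ 13.
Note: 0 ∈ A - A always (from a - a). The set is symmetric: if d ∈ A - A then -d ∈ A - A.
Enumerate nonzero differences d = a - a' with a > a' (then include -d):
Positive differences: {1, 6, 8, 9, 14, 15}
Full difference set: {0} ∪ (positive diffs) ∪ (negative diffs).
|A - A| = 1 + 2·6 = 13 (matches direct enumeration: 13).

|A - A| = 13


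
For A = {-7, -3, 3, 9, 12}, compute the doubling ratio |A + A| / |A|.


|A| = 5.
Compute A + A by enumerating all 25 pairs.
A + A = {-14, -10, -6, -4, 0, 2, 5, 6, 9, 12, 15, 18, 21, 24}, so |A + A| = 14.
K = |A + A| / |A| = 14/5 (already in lowest terms) ≈ 2.8000.
Reference: AP of size 5 gives K = 9/5 ≈ 1.8000; a fully generic set of size 5 gives K ≈ 3.0000.

|A| = 5, |A + A| = 14, K = 14/5.


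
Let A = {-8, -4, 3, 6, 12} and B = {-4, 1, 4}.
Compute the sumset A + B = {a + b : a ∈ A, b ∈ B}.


A + B = {a + b : a ∈ A, b ∈ B}.
Enumerate all |A|·|B| = 5·3 = 15 pairs (a, b) and collect distinct sums.
a = -8: -8+-4=-12, -8+1=-7, -8+4=-4
a = -4: -4+-4=-8, -4+1=-3, -4+4=0
a = 3: 3+-4=-1, 3+1=4, 3+4=7
a = 6: 6+-4=2, 6+1=7, 6+4=10
a = 12: 12+-4=8, 12+1=13, 12+4=16
Collecting distinct sums: A + B = {-12, -8, -7, -4, -3, -1, 0, 2, 4, 7, 8, 10, 13, 16}
|A + B| = 14

A + B = {-12, -8, -7, -4, -3, -1, 0, 2, 4, 7, 8, 10, 13, 16}


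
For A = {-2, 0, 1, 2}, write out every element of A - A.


A - A = {a - a' : a, a' ∈ A}.
Compute a - a' for each ordered pair (a, a'):
a = -2: -2--2=0, -2-0=-2, -2-1=-3, -2-2=-4
a = 0: 0--2=2, 0-0=0, 0-1=-1, 0-2=-2
a = 1: 1--2=3, 1-0=1, 1-1=0, 1-2=-1
a = 2: 2--2=4, 2-0=2, 2-1=1, 2-2=0
Collecting distinct values (and noting 0 appears from a-a):
A - A = {-4, -3, -2, -1, 0, 1, 2, 3, 4}
|A - A| = 9

A - A = {-4, -3, -2, -1, 0, 1, 2, 3, 4}


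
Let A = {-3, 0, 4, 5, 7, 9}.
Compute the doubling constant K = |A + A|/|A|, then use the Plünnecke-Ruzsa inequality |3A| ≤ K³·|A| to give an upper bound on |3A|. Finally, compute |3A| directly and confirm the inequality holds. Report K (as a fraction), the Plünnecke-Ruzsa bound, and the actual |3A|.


|A| = 6.
Step 1: Compute A + A by enumerating all 36 pairs.
A + A = {-6, -3, 0, 1, 2, 4, 5, 6, 7, 8, 9, 10, 11, 12, 13, 14, 16, 18}, so |A + A| = 18.
Step 2: Doubling constant K = |A + A|/|A| = 18/6 = 18/6 ≈ 3.0000.
Step 3: Plünnecke-Ruzsa gives |3A| ≤ K³·|A| = (3.0000)³ · 6 ≈ 162.0000.
Step 4: Compute 3A = A + A + A directly by enumerating all triples (a,b,c) ∈ A³; |3A| = 31.
Step 5: Check 31 ≤ 162.0000? Yes ✓.

K = 18/6, Plünnecke-Ruzsa bound K³|A| ≈ 162.0000, |3A| = 31, inequality holds.


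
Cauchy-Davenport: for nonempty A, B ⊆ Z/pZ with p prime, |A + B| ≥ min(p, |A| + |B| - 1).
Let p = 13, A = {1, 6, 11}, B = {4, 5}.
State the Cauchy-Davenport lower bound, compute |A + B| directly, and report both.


Cauchy-Davenport: |A + B| ≥ min(p, |A| + |B| - 1) for A, B nonempty in Z/pZ.
|A| = 3, |B| = 2, p = 13.
CD lower bound = min(13, 3 + 2 - 1) = min(13, 4) = 4.
Compute A + B mod 13 directly:
a = 1: 1+4=5, 1+5=6
a = 6: 6+4=10, 6+5=11
a = 11: 11+4=2, 11+5=3
A + B = {2, 3, 5, 6, 10, 11}, so |A + B| = 6.
Verify: 6 ≥ 4? Yes ✓.

CD lower bound = 4, actual |A + B| = 6.


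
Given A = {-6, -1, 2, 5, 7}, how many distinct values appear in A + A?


A + A = {a + a' : a, a' ∈ A}; |A| = 5.
General bounds: 2|A| - 1 ≤ |A + A| ≤ |A|(|A|+1)/2, i.e. 9 ≤ |A + A| ≤ 15.
Lower bound 2|A|-1 is attained iff A is an arithmetic progression.
Enumerate sums a + a' for a ≤ a' (symmetric, so this suffices):
a = -6: -6+-6=-12, -6+-1=-7, -6+2=-4, -6+5=-1, -6+7=1
a = -1: -1+-1=-2, -1+2=1, -1+5=4, -1+7=6
a = 2: 2+2=4, 2+5=7, 2+7=9
a = 5: 5+5=10, 5+7=12
a = 7: 7+7=14
Distinct sums: {-12, -7, -4, -2, -1, 1, 4, 6, 7, 9, 10, 12, 14}
|A + A| = 13

|A + A| = 13


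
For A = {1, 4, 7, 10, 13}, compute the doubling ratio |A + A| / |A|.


|A| = 5.
Compute A + A by enumerating all 25 pairs.
A + A = {2, 5, 8, 11, 14, 17, 20, 23, 26}, so |A + A| = 9.
K = |A + A| / |A| = 9/5 (already in lowest terms) ≈ 1.8000.
Reference: AP of size 5 gives K = 9/5 ≈ 1.8000; a fully generic set of size 5 gives K ≈ 3.0000.

|A| = 5, |A + A| = 9, K = 9/5.


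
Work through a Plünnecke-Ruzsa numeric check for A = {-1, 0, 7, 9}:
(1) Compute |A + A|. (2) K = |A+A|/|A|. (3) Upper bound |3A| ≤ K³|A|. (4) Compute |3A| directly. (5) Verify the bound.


|A| = 4.
Step 1: Compute A + A by enumerating all 16 pairs.
A + A = {-2, -1, 0, 6, 7, 8, 9, 14, 16, 18}, so |A + A| = 10.
Step 2: Doubling constant K = |A + A|/|A| = 10/4 = 10/4 ≈ 2.5000.
Step 3: Plünnecke-Ruzsa gives |3A| ≤ K³·|A| = (2.5000)³ · 4 ≈ 62.5000.
Step 4: Compute 3A = A + A + A directly by enumerating all triples (a,b,c) ∈ A³; |3A| = 19.
Step 5: Check 19 ≤ 62.5000? Yes ✓.

K = 10/4, Plünnecke-Ruzsa bound K³|A| ≈ 62.5000, |3A| = 19, inequality holds.


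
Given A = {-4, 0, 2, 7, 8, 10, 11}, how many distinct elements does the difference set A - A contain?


A - A = {a - a' : a, a' ∈ A}; |A| = 7.
Bounds: 2|A|-1 ≤ |A - A| ≤ |A|² - |A| + 1, i.e. 13 ≤ |A - A| ≤ 43.
Note: 0 ∈ A - A always (from a - a). The set is symmetric: if d ∈ A - A then -d ∈ A - A.
Enumerate nonzero differences d = a - a' with a > a' (then include -d):
Positive differences: {1, 2, 3, 4, 5, 6, 7, 8, 9, 10, 11, 12, 14, 15}
Full difference set: {0} ∪ (positive diffs) ∪ (negative diffs).
|A - A| = 1 + 2·14 = 29 (matches direct enumeration: 29).

|A - A| = 29


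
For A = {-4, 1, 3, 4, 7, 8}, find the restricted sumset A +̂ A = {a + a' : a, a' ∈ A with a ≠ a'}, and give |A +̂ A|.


Restricted sumset: A +̂ A = {a + a' : a ∈ A, a' ∈ A, a ≠ a'}.
Equivalently, take A + A and drop any sum 2a that is achievable ONLY as a + a for a ∈ A (i.e. sums representable only with equal summands).
Enumerate pairs (a, a') with a < a' (symmetric, so each unordered pair gives one sum; this covers all a ≠ a'):
  -4 + 1 = -3
  -4 + 3 = -1
  -4 + 4 = 0
  -4 + 7 = 3
  -4 + 8 = 4
  1 + 3 = 4
  1 + 4 = 5
  1 + 7 = 8
  1 + 8 = 9
  3 + 4 = 7
  3 + 7 = 10
  3 + 8 = 11
  4 + 7 = 11
  4 + 8 = 12
  7 + 8 = 15
Collected distinct sums: {-3, -1, 0, 3, 4, 5, 7, 8, 9, 10, 11, 12, 15}
|A +̂ A| = 13
(Reference bound: |A +̂ A| ≥ 2|A| - 3 for |A| ≥ 2, with |A| = 6 giving ≥ 9.)

|A +̂ A| = 13
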